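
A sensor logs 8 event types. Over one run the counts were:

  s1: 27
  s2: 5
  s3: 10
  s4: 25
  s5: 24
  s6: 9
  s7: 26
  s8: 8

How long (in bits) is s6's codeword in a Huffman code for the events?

Huffman merges, smallest pair first:
merge s2(5) and s8(8): 13
merge s6(9) and s3(10): 19
merge 13 and 19: 32
merge s5(24) and s4(25): 49
merge s7(26) and s1(27): 53
merge 32 and 49: 81
merge 53 and 81: 134
s6's leaf is at depth 4, giving a 4-bit codeword.

4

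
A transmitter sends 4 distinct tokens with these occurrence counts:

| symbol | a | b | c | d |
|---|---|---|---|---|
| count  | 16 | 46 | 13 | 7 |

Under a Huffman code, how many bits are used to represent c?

Repeatedly merge the two smallest:
d(7) + c(13) → 20
a(16) + 20 → 36
36 + b(46) → 82
c sits 3 levels below the root, so its codeword is 3 bits.

3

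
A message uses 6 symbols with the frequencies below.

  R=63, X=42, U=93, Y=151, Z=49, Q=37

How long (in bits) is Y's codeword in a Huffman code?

Build the tree from the bottom:
combine Q(37), X(42) → 79
combine Z(49), R(63) → 112
combine 79, U(93) → 172
combine 112, Y(151) → 263
combine 172, 263 → 435
The subtree containing Y is merged 2 times, so code length = 2.

2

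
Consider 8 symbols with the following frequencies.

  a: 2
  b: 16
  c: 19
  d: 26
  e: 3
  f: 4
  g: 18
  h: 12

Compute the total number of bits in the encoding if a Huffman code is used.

Greedily combine the two least-frequent nodes:
combine a(2), e(3) → 5
combine f(4), 5 → 9
combine 9, h(12) → 21
combine b(16), g(18) → 34
combine c(19), 21 → 40
combine d(26), 34 → 60
combine 40, 60 → 100
Each symbol's bit-cost is frequency × depth; summing gives 269 bits (equivalently 5 + 9 + 21 + 34 + 40 + 60 + 100).

269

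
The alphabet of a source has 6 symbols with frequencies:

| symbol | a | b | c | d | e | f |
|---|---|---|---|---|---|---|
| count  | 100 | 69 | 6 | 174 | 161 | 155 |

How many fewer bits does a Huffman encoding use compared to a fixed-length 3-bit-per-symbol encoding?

415

Fixed-length: 3 bits × 665 symbols = 1995 bits.
Huffman merges:
c(6) + b(69) → 75
75 + a(100) → 175
f(155) + e(161) → 316
d(174) + 175 → 349
316 + 349 → 665
Huffman total = 75 + 175 + 316 + 349 + 665 = 1580 bits.
Saving = 1995 − 1580 = 415 bits.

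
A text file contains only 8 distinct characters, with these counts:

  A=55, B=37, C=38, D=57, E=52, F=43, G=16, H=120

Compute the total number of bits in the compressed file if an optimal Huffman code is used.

1187

Greedily combine the two least-frequent nodes:
combine G(16), B(37) → 53
combine C(38), F(43) → 81
combine E(52), 53 → 105
combine A(55), D(57) → 112
combine 81, 105 → 186
combine 112, H(120) → 232
combine 186, 232 → 418
Total encoded bits = sum of merged weights = 53 + 81 + 105 + 112 + 186 + 232 + 418 = 1187.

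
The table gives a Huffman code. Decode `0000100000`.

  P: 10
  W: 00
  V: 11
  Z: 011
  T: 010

WWPWW

Read left to right; each codeword is recognised as soon as it completes (prefix code):
  00→W | 00→W | 10→P | 00→W | 00→W
Decoded message: WWPWW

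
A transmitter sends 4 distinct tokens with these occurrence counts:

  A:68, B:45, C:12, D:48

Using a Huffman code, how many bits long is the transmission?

335

Build the Huffman tree bottom-up:
C(12) + B(45) → 57
D(48) + 57 → 105
A(68) + 105 → 173
Total encoded bits = sum of merged weights = 57 + 105 + 173 = 335.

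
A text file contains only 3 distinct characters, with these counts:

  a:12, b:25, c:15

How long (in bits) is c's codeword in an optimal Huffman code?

2

Build the tree from the bottom:
merge a(12) and c(15): 27
merge b(25) and 27: 52
c sits 2 levels below the root, so its codeword is 2 bits.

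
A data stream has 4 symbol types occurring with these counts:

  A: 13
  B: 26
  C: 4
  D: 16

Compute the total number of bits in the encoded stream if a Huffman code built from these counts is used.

109

Merge the two smallest weights repeatedly:
C(4) + A(13) → 17
D(16) + 17 → 33
B(26) + 33 → 59
Each symbol's bit-cost is frequency × depth; summing gives 109 bits (equivalently 17 + 33 + 59).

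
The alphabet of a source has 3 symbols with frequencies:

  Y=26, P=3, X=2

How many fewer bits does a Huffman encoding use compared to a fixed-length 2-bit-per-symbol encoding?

26

Fixed-length: 2 bits × 31 symbols = 62 bits.
Huffman merges:
combine X(2), P(3) → 5
combine 5, Y(26) → 31
Huffman total = 5 + 31 = 36 bits.
Saving = 62 − 36 = 26 bits.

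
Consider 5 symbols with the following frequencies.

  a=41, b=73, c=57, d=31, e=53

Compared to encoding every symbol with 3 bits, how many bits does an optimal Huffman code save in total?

Fixed-length: 3 bits × 255 symbols = 765 bits.
Huffman merges:
merge d(31) and a(41): 72
merge e(53) and c(57): 110
merge 72 and b(73): 145
merge 110 and 145: 255
Huffman total = 72 + 110 + 145 + 255 = 582 bits.
Saving = 765 − 582 = 183 bits.

183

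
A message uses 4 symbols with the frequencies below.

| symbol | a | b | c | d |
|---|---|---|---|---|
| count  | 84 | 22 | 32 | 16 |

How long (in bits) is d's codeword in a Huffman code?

3

Build the tree from the bottom:
d(16) + b(22) → 38
c(32) + 38 → 70
70 + a(84) → 154
d's leaf is at depth 3, giving a 3-bit codeword.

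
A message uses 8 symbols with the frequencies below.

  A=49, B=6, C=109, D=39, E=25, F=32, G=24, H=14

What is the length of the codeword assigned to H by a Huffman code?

5

Huffman merges, smallest pair first:
merge B(6) and H(14): 20
merge 20 and G(24): 44
merge E(25) and F(32): 57
merge D(39) and 44: 83
merge A(49) and 57: 106
merge 83 and 106: 189
merge C(109) and 189: 298
H sits 5 levels below the root, so its codeword is 5 bits.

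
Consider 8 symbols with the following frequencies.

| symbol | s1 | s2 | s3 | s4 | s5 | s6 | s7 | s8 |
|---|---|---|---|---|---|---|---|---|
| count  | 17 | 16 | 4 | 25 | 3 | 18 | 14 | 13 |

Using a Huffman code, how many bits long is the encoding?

Greedily combine the two least-frequent nodes:
combine s5(3), s3(4) → 7
combine 7, s8(13) → 20
combine s7(14), s2(16) → 30
combine s1(17), s6(18) → 35
combine 20, s4(25) → 45
combine 30, 35 → 65
combine 45, 65 → 110
The encoded length is the sum of every internal node's weight: 7 + 20 + 30 + 35 + 45 + 65 + 110 = 312 bits.

312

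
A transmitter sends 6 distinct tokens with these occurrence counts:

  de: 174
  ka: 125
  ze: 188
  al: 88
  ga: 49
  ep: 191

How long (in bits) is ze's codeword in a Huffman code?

Huffman merges, smallest pair first:
ga(49) + al(88) → 137
ka(125) + 137 → 262
de(174) + ze(188) → 362
ep(191) + 262 → 453
362 + 453 → 815
The subtree containing ze is merged 2 times, so code length = 2.

2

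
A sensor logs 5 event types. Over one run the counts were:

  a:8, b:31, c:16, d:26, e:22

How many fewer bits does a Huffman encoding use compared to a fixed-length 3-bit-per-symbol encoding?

Fixed-length: 3 bits × 103 symbols = 309 bits.
Huffman merges:
merge a(8) and c(16): 24
merge e(22) and 24: 46
merge d(26) and b(31): 57
merge 46 and 57: 103
Huffman total = 24 + 46 + 57 + 103 = 230 bits.
Saving = 309 − 230 = 79 bits.

79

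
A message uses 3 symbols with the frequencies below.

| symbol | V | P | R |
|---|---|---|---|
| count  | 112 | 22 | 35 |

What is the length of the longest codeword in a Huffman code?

2

Merge the two lowest-weight nodes at each step:
P(22) + R(35) → 57
57 + V(112) → 169
The first pair merged (P, R) ends up deepest, at depth 2.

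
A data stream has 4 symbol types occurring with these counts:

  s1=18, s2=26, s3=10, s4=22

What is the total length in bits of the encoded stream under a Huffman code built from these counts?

Greedily combine the two least-frequent nodes:
combine s3(10), s1(18) → 28
combine s4(22), s2(26) → 48
combine 28, 48 → 76
Each symbol's bit-cost is frequency × depth; summing gives 152 bits (equivalently 28 + 48 + 76).

152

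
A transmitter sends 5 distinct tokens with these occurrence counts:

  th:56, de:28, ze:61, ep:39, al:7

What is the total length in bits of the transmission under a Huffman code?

Greedily combine the two least-frequent nodes:
merge al(7) and de(28): 35
merge 35 and ep(39): 74
merge th(56) and ze(61): 117
merge 74 and 117: 191
Each symbol's bit-cost is frequency × depth; summing gives 417 bits (equivalently 35 + 74 + 117 + 191).

417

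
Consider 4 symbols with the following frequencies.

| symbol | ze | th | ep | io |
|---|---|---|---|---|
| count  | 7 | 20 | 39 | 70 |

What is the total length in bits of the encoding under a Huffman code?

Merge the two smallest weights repeatedly:
ze(7) + th(20) → 27
27 + ep(39) → 66
66 + io(70) → 136
The encoded length is the sum of every internal node's weight: 27 + 66 + 136 = 229 bits.

229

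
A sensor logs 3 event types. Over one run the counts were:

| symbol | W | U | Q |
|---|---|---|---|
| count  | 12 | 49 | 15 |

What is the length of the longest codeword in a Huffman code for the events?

Merge the two lowest-weight nodes at each step:
combine W(12), Q(15) → 27
combine 27, U(49) → 76
The first pair merged (W, Q) ends up deepest, at depth 2.

2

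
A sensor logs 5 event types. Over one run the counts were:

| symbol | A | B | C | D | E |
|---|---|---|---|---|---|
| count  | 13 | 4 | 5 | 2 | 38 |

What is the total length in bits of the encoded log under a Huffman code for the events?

103

Merge the two smallest weights repeatedly:
combine D(2), B(4) → 6
combine C(5), 6 → 11
combine 11, A(13) → 24
combine 24, E(38) → 62
The encoded length is the sum of every internal node's weight: 6 + 11 + 24 + 62 = 103 bits.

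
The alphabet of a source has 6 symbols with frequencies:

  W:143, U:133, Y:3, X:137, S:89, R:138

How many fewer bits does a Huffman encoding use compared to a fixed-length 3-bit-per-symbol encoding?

Fixed-length: 3 bits × 643 symbols = 1929 bits.
Huffman merges:
combine Y(3), S(89) → 92
combine 92, U(133) → 225
combine X(137), R(138) → 275
combine W(143), 225 → 368
combine 275, 368 → 643
Huffman total = 92 + 225 + 275 + 368 + 643 = 1603 bits.
Saving = 1929 − 1603 = 326 bits.

326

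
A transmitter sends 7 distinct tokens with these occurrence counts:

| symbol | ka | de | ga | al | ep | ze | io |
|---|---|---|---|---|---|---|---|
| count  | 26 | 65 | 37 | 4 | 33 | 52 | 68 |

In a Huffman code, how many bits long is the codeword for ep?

Build the tree from the bottom:
combine al(4), ka(26) → 30
combine 30, ep(33) → 63
combine ga(37), ze(52) → 89
combine 63, de(65) → 128
combine io(68), 89 → 157
combine 128, 157 → 285
The subtree containing ep is merged 3 times, so code length = 3.

3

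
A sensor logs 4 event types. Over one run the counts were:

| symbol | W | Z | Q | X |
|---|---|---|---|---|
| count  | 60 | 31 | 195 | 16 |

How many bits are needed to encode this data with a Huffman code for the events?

456

Merge the two smallest weights repeatedly:
X(16) + Z(31) → 47
47 + W(60) → 107
107 + Q(195) → 302
The encoded length is the sum of every internal node's weight: 47 + 107 + 302 = 456 bits.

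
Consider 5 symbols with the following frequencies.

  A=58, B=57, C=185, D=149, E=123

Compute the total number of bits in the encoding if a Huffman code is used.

Build the Huffman tree bottom-up:
combine B(57), A(58) → 115
combine 115, E(123) → 238
combine D(149), C(185) → 334
combine 238, 334 → 572
Each symbol's bit-cost is frequency × depth; summing gives 1259 bits (equivalently 115 + 238 + 334 + 572).

1259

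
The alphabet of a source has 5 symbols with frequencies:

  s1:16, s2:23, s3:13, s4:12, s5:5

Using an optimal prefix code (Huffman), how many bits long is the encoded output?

Build the Huffman tree bottom-up:
combine s5(5), s4(12) → 17
combine s3(13), s1(16) → 29
combine 17, s2(23) → 40
combine 29, 40 → 69
Each symbol's bit-cost is frequency × depth; summing gives 155 bits (equivalently 17 + 29 + 40 + 69).

155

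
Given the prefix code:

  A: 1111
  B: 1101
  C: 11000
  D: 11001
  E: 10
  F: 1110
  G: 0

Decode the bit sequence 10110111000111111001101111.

EBCADEA

Read left to right; each codeword is recognised as soon as it completes (prefix code):
  10→E | 1101→B | 11000→C | 1111→A | 11001→D | 10→E | 1111→A
Decoded message: EBCADEA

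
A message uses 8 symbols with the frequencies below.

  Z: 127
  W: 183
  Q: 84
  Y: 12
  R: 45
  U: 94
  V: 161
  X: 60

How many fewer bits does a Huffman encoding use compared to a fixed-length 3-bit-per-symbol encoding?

170

Fixed-length: 3 bits × 766 symbols = 2298 bits.
Huffman merges:
Y(12) + R(45) → 57
57 + X(60) → 117
Q(84) + U(94) → 178
117 + Z(127) → 244
V(161) + 178 → 339
W(183) + 244 → 427
339 + 427 → 766
Huffman total = 57 + 117 + 178 + 244 + 339 + 427 + 766 = 2128 bits.
Saving = 2298 − 2128 = 170 bits.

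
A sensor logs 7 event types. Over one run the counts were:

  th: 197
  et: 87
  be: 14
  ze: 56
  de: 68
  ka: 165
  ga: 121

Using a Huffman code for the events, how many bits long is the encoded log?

1832

Merge the two smallest weights repeatedly:
be(14) + ze(56) → 70
de(68) + 70 → 138
et(87) + ga(121) → 208
138 + ka(165) → 303
th(197) + 208 → 405
303 + 405 → 708
Each symbol's bit-cost is frequency × depth; summing gives 1832 bits (equivalently 70 + 138 + 208 + 303 + 405 + 708).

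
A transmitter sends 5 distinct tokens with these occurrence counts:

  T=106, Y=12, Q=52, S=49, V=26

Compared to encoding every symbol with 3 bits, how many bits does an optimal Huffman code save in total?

226

Fixed-length: 3 bits × 245 symbols = 735 bits.
Huffman merges:
merge Y(12) and V(26): 38
merge 38 and S(49): 87
merge Q(52) and 87: 139
merge T(106) and 139: 245
Huffman total = 38 + 87 + 139 + 245 = 509 bits.
Saving = 735 − 509 = 226 bits.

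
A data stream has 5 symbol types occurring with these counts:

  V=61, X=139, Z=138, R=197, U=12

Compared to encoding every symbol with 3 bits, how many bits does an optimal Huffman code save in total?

Fixed-length: 3 bits × 547 symbols = 1641 bits.
Huffman merges:
U(12) + V(61) → 73
73 + Z(138) → 211
X(139) + R(197) → 336
211 + 336 → 547
Huffman total = 73 + 211 + 336 + 547 = 1167 bits.
Saving = 1641 − 1167 = 474 bits.

474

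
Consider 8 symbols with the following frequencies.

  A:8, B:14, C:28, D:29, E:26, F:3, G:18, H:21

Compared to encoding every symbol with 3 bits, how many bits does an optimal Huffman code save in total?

Fixed-length: 3 bits × 147 symbols = 441 bits.
Huffman merges:
F(3) + A(8) → 11
11 + B(14) → 25
G(18) + H(21) → 39
25 + E(26) → 51
C(28) + D(29) → 57
39 + 51 → 90
57 + 90 → 147
Huffman total = 11 + 25 + 39 + 51 + 57 + 90 + 147 = 420 bits.
Saving = 441 − 420 = 21 bits.

21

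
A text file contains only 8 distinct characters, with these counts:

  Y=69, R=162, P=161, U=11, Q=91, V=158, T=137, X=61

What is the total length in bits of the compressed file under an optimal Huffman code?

2440

Greedily combine the two least-frequent nodes:
combine U(11), X(61) → 72
combine Y(69), 72 → 141
combine Q(91), T(137) → 228
combine 141, V(158) → 299
combine P(161), R(162) → 323
combine 228, 299 → 527
combine 323, 527 → 850
Total encoded bits = sum of merged weights = 72 + 141 + 228 + 299 + 323 + 527 + 850 = 2440.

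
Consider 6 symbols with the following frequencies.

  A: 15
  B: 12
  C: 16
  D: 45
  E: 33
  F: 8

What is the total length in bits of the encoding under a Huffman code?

Merge the two smallest weights repeatedly:
F(8) + B(12) → 20
A(15) + C(16) → 31
20 + 31 → 51
E(33) + D(45) → 78
51 + 78 → 129
Total encoded bits = sum of merged weights = 20 + 31 + 51 + 78 + 129 = 309.

309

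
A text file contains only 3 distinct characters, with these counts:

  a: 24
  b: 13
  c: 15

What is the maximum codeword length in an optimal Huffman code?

Merge the two lowest-weight nodes at each step:
combine b(13), c(15) → 28
combine a(24), 28 → 52
Maximum depth reached is 2.

2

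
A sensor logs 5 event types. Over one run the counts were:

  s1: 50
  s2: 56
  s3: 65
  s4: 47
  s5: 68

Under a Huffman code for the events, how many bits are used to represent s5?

Build the tree from the bottom:
combine s4(47), s1(50) → 97
combine s2(56), s3(65) → 121
combine s5(68), 97 → 165
combine 121, 165 → 286
s5 sits 2 levels below the root, so its codeword is 2 bits.

2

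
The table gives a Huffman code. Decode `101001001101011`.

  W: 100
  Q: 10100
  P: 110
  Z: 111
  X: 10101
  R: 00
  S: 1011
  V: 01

QWPS

Read left to right; each codeword is recognised as soon as it completes (prefix code):
  10100→Q | 100→W | 110→P | 1011→S
Decoded message: QWPS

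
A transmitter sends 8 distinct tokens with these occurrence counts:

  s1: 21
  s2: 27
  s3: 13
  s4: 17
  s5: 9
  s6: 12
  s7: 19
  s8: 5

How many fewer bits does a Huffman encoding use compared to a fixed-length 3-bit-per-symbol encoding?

Fixed-length: 3 bits × 123 symbols = 369 bits.
Huffman merges:
s8(5) + s5(9) → 14
s6(12) + s3(13) → 25
14 + s4(17) → 31
s7(19) + s1(21) → 40
25 + s2(27) → 52
31 + 40 → 71
52 + 71 → 123
Huffman total = 14 + 25 + 31 + 40 + 52 + 71 + 123 = 356 bits.
Saving = 369 − 356 = 13 bits.

13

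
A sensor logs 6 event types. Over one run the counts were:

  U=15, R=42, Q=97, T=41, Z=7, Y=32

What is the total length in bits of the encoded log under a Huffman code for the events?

Merge the two smallest weights repeatedly:
merge Z(7) and U(15): 22
merge 22 and Y(32): 54
merge T(41) and R(42): 83
merge 54 and 83: 137
merge Q(97) and 137: 234
Total encoded bits = sum of merged weights = 22 + 54 + 83 + 137 + 234 = 530.

530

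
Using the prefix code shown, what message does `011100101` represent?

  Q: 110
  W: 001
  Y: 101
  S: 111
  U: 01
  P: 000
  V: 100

Read left to right; each codeword is recognised as soon as it completes (prefix code):
  01→U | 110→Q | 01→U | 01→U
Decoded message: UQUU

UQUU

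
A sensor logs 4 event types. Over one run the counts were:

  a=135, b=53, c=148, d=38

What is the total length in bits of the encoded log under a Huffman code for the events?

Merge the two smallest weights repeatedly:
merge d(38) and b(53): 91
merge 91 and a(135): 226
merge c(148) and 226: 374
The encoded length is the sum of every internal node's weight: 91 + 226 + 374 = 691 bits.

691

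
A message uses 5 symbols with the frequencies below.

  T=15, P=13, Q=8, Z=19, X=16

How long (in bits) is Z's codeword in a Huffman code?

Repeatedly merge the two smallest:
merge Q(8) and P(13): 21
merge T(15) and X(16): 31
merge Z(19) and 21: 40
merge 31 and 40: 71
The subtree containing Z is merged 2 times, so code length = 2.

2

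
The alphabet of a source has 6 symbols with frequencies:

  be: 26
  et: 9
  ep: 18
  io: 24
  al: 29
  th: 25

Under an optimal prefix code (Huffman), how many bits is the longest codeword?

Merge the two lowest-weight nodes at each step:
combine et(9), ep(18) → 27
combine io(24), th(25) → 49
combine be(26), 27 → 53
combine al(29), 49 → 78
combine 53, 78 → 131
The rarest symbols sit at the bottom; the longest codeword is 3 bits.

3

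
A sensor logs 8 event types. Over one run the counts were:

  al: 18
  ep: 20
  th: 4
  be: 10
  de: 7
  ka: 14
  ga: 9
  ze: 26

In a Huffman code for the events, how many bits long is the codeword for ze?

2

Build the tree from the bottom:
merge th(4) and de(7): 11
merge ga(9) and be(10): 19
merge 11 and ka(14): 25
merge al(18) and 19: 37
merge ep(20) and 25: 45
merge ze(26) and 37: 63
merge 45 and 63: 108
ze sits 2 levels below the root, so its codeword is 2 bits.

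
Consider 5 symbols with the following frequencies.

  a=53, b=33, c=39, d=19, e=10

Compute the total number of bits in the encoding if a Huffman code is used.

337

Merge the two smallest weights repeatedly:
e(10) + d(19) → 29
29 + b(33) → 62
c(39) + a(53) → 92
62 + 92 → 154
Each symbol's bit-cost is frequency × depth; summing gives 337 bits (equivalently 29 + 62 + 92 + 154).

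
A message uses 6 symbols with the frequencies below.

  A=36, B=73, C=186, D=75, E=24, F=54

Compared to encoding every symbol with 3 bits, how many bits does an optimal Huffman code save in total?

Fixed-length: 3 bits × 448 symbols = 1344 bits.
Huffman merges:
E(24) + A(36) → 60
F(54) + 60 → 114
B(73) + D(75) → 148
114 + 148 → 262
C(186) + 262 → 448
Huffman total = 60 + 114 + 148 + 262 + 448 = 1032 bits.
Saving = 1344 − 1032 = 312 bits.

312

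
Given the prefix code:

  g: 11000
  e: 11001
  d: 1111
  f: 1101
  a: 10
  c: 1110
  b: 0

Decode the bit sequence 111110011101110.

dabcc

Read left to right; each codeword is recognised as soon as it completes (prefix code):
  1111→d | 10→a | 0→b | 1110→c | 1110→c
Decoded message: dabcc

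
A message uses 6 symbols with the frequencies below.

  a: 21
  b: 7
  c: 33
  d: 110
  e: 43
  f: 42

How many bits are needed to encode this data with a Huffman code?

Greedily combine the two least-frequent nodes:
combine b(7), a(21) → 28
combine 28, c(33) → 61
combine f(42), e(43) → 85
combine 61, 85 → 146
combine d(110), 146 → 256
The encoded length is the sum of every internal node's weight: 28 + 61 + 85 + 146 + 256 = 576 bits.

576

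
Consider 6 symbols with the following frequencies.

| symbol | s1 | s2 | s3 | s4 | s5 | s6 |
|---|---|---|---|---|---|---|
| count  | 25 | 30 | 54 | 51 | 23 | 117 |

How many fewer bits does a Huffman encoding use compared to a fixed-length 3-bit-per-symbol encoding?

Fixed-length: 3 bits × 300 symbols = 900 bits.
Huffman merges:
merge s5(23) and s1(25): 48
merge s2(30) and 48: 78
merge s4(51) and s3(54): 105
merge 78 and 105: 183
merge s6(117) and 183: 300
Huffman total = 48 + 78 + 105 + 183 + 300 = 714 bits.
Saving = 900 − 714 = 186 bits.

186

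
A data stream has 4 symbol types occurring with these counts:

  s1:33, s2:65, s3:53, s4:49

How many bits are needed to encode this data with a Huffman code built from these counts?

Merge the two smallest weights repeatedly:
combine s1(33), s4(49) → 82
combine s3(53), s2(65) → 118
combine 82, 118 → 200
Each symbol's bit-cost is frequency × depth; summing gives 400 bits (equivalently 82 + 118 + 200).

400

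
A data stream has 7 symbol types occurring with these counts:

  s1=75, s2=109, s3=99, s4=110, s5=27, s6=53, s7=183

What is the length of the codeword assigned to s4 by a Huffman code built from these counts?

Repeatedly merge the two smallest:
combine s5(27), s6(53) → 80
combine s1(75), 80 → 155
combine s3(99), s2(109) → 208
combine s4(110), 155 → 265
combine s7(183), 208 → 391
combine 265, 391 → 656
The subtree containing s4 is merged 2 times, so code length = 2.

2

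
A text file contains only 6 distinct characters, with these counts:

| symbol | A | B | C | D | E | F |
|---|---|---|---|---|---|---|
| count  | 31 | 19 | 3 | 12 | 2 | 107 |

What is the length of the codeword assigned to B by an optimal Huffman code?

Huffman merges, smallest pair first:
merge E(2) and C(3): 5
merge 5 and D(12): 17
merge 17 and B(19): 36
merge A(31) and 36: 67
merge 67 and F(107): 174
B sits 3 levels below the root, so its codeword is 3 bits.

3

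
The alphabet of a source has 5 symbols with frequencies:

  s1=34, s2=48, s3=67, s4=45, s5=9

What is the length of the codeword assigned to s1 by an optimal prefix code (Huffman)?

Repeatedly merge the two smallest:
merge s5(9) and s1(34): 43
merge 43 and s4(45): 88
merge s2(48) and s3(67): 115
merge 88 and 115: 203
s1's leaf is at depth 3, giving a 3-bit codeword.

3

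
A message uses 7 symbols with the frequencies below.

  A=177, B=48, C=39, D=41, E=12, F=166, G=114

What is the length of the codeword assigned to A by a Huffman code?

2

Repeatedly merge the two smallest:
combine E(12), C(39) → 51
combine D(41), B(48) → 89
combine 51, 89 → 140
combine G(114), 140 → 254
combine F(166), A(177) → 343
combine 254, 343 → 597
A sits 2 levels below the root, so its codeword is 2 bits.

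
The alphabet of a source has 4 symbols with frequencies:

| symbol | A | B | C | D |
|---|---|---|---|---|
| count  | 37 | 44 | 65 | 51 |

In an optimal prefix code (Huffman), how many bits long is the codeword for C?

Repeatedly merge the two smallest:
combine A(37), B(44) → 81
combine D(51), C(65) → 116
combine 81, 116 → 197
C sits 2 levels below the root, so its codeword is 2 bits.

2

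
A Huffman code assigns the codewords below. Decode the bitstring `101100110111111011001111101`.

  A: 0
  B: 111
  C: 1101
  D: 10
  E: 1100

Read left to right; each codeword is recognised as soon as it completes (prefix code):
  10→D | 1100→E | 1101→C | 111→B | 1101→C | 10→D | 0→A | 111→B | 1101→C
Decoded message: DECBCDABC

DECBCDABC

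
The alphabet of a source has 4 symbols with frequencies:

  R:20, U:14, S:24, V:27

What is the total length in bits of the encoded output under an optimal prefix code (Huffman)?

Build the Huffman tree bottom-up:
U(14) + R(20) → 34
S(24) + V(27) → 51
34 + 51 → 85
Total encoded bits = sum of merged weights = 34 + 51 + 85 = 170.

170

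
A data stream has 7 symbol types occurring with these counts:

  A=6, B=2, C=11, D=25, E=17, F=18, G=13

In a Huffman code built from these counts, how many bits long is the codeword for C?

3

Repeatedly merge the two smallest:
combine B(2), A(6) → 8
combine 8, C(11) → 19
combine G(13), E(17) → 30
combine F(18), 19 → 37
combine D(25), 30 → 55
combine 37, 55 → 92
The subtree containing C is merged 3 times, so code length = 3.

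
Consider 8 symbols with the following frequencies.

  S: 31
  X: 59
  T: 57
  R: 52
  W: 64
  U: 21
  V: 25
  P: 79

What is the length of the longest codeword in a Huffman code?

4

Merge the two lowest-weight nodes at each step:
U(21) + V(25) → 46
S(31) + 46 → 77
R(52) + T(57) → 109
X(59) + W(64) → 123
77 + P(79) → 156
109 + 123 → 232
156 + 232 → 388
Maximum depth reached is 4.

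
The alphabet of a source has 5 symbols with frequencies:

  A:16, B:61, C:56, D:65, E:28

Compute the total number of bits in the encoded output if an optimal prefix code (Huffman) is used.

496

Greedily combine the two least-frequent nodes:
combine A(16), E(28) → 44
combine 44, C(56) → 100
combine B(61), D(65) → 126
combine 100, 126 → 226
Each symbol's bit-cost is frequency × depth; summing gives 496 bits (equivalently 44 + 100 + 126 + 226).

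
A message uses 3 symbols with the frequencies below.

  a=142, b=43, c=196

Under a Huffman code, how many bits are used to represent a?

Build the tree from the bottom:
merge b(43) and a(142): 185
merge 185 and c(196): 381
a's leaf is at depth 2, giving a 2-bit codeword.

2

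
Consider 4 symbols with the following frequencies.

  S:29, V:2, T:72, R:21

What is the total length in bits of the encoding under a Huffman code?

199

Build the Huffman tree bottom-up:
combine V(2), R(21) → 23
combine 23, S(29) → 52
combine 52, T(72) → 124
The encoded length is the sum of every internal node's weight: 23 + 52 + 124 = 199 bits.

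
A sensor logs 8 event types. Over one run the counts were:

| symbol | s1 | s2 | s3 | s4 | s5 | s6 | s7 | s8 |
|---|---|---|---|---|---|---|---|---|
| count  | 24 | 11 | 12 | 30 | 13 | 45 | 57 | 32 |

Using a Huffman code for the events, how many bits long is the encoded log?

629

Greedily combine the two least-frequent nodes:
combine s2(11), s3(12) → 23
combine s5(13), 23 → 36
combine s1(24), s4(30) → 54
combine s8(32), 36 → 68
combine s6(45), 54 → 99
combine s7(57), 68 → 125
combine 99, 125 → 224
The encoded length is the sum of every internal node's weight: 23 + 36 + 54 + 68 + 99 + 125 + 224 = 629 bits.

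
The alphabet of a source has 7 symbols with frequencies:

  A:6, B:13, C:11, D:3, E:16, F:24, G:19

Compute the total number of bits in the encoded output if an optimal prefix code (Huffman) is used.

242

Merge the two smallest weights repeatedly:
merge D(3) and A(6): 9
merge 9 and C(11): 20
merge B(13) and E(16): 29
merge G(19) and 20: 39
merge F(24) and 29: 53
merge 39 and 53: 92
Each symbol's bit-cost is frequency × depth; summing gives 242 bits (equivalently 9 + 20 + 29 + 39 + 53 + 92).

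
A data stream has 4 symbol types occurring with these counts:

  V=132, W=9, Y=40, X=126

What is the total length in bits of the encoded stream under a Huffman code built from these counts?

531

Build the Huffman tree bottom-up:
merge W(9) and Y(40): 49
merge 49 and X(126): 175
merge V(132) and 175: 307
Total encoded bits = sum of merged weights = 49 + 175 + 307 = 531.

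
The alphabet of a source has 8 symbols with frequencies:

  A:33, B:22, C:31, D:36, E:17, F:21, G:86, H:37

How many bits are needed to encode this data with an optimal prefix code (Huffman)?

Merge the two smallest weights repeatedly:
merge E(17) and F(21): 38
merge B(22) and C(31): 53
merge A(33) and D(36): 69
merge H(37) and 38: 75
merge 53 and 69: 122
merge 75 and G(86): 161
merge 122 and 161: 283
Total encoded bits = sum of merged weights = 38 + 53 + 69 + 75 + 122 + 161 + 283 = 801.

801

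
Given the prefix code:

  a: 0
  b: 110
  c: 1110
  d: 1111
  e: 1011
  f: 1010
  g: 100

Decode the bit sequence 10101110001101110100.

Read left to right; each codeword is recognised as soon as it completes (prefix code):
  1010→f | 1110→c | 0→a | 0→a | 110→b | 1110→c | 100→g
Decoded message: fcaabcg

fcaabcg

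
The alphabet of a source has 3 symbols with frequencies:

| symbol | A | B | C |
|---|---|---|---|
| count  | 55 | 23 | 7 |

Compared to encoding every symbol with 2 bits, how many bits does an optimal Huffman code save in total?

55

Fixed-length: 2 bits × 85 symbols = 170 bits.
Huffman merges:
merge C(7) and B(23): 30
merge 30 and A(55): 85
Huffman total = 30 + 85 = 115 bits.
Saving = 170 − 115 = 55 bits.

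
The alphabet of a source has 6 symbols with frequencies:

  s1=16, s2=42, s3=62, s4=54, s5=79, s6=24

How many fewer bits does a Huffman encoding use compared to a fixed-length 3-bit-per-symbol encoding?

Fixed-length: 3 bits × 277 symbols = 831 bits.
Huffman merges:
merge s1(16) and s6(24): 40
merge 40 and s2(42): 82
merge s4(54) and s3(62): 116
merge s5(79) and 82: 161
merge 116 and 161: 277
Huffman total = 40 + 82 + 116 + 161 + 277 = 676 bits.
Saving = 831 − 676 = 155 bits.

155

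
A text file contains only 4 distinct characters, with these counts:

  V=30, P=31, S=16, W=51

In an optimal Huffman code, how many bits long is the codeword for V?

3

Huffman merges, smallest pair first:
S(16) + V(30) → 46
P(31) + 46 → 77
W(51) + 77 → 128
The subtree containing V is merged 3 times, so code length = 3.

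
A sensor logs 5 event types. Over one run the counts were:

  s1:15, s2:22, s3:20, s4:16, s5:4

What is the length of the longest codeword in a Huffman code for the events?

3

Merge the two lowest-weight nodes at each step:
merge s5(4) and s1(15): 19
merge s4(16) and 19: 35
merge s3(20) and s2(22): 42
merge 35 and 42: 77
Maximum depth reached is 3.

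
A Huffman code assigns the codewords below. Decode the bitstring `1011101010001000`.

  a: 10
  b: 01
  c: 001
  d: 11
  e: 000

Read left to right; each codeword is recognised as soon as it completes (prefix code):
  10→a | 11→d | 10→a | 10→a | 10→a | 001→c | 000→e
Decoded message: adaaace

adaaace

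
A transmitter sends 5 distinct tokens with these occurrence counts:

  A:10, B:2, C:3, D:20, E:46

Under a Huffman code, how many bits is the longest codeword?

Merge the two lowest-weight nodes at each step:
B(2) + C(3) → 5
5 + A(10) → 15
15 + D(20) → 35
35 + E(46) → 81
The rarest symbols sit at the bottom; the longest codeword is 4 bits.

4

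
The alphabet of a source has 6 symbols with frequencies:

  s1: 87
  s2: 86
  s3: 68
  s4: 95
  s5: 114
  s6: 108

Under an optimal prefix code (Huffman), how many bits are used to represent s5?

Repeatedly merge the two smallest:
s3(68) + s2(86) → 154
s1(87) + s4(95) → 182
s6(108) + s5(114) → 222
154 + 182 → 336
222 + 336 → 558
s5 sits 2 levels below the root, so its codeword is 2 bits.

2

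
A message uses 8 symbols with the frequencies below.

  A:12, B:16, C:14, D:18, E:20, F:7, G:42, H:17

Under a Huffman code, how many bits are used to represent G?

2

Repeatedly merge the two smallest:
combine F(7), A(12) → 19
combine C(14), B(16) → 30
combine H(17), D(18) → 35
combine 19, E(20) → 39
combine 30, 35 → 65
combine 39, G(42) → 81
combine 65, 81 → 146
The subtree containing G is merged 2 times, so code length = 2.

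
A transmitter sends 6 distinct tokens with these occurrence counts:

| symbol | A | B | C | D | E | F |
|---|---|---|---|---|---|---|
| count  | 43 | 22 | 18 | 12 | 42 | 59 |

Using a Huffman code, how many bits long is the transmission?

Merge the two smallest weights repeatedly:
merge D(12) and C(18): 30
merge B(22) and 30: 52
merge E(42) and A(43): 85
merge 52 and F(59): 111
merge 85 and 111: 196
Total encoded bits = sum of merged weights = 30 + 52 + 85 + 111 + 196 = 474.

474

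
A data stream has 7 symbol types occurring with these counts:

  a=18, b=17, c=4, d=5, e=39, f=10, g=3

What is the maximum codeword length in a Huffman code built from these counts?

5

Merge the two lowest-weight nodes at each step:
combine g(3), c(4) → 7
combine d(5), 7 → 12
combine f(10), 12 → 22
combine b(17), a(18) → 35
combine 22, 35 → 57
combine e(39), 57 → 96
Maximum depth reached is 5.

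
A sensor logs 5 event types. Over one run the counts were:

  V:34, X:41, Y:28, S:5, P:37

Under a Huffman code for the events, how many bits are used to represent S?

Repeatedly merge the two smallest:
merge S(5) and Y(28): 33
merge 33 and V(34): 67
merge P(37) and X(41): 78
merge 67 and 78: 145
S sits 3 levels below the root, so its codeword is 3 bits.

3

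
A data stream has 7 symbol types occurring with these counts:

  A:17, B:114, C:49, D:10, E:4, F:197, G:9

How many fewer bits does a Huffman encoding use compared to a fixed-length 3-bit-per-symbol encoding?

Fixed-length: 3 bits × 400 symbols = 1200 bits.
Huffman merges:
combine E(4), G(9) → 13
combine D(10), 13 → 23
combine A(17), 23 → 40
combine 40, C(49) → 89
combine 89, B(114) → 203
combine F(197), 203 → 400
Huffman total = 13 + 23 + 40 + 89 + 203 + 400 = 768 bits.
Saving = 1200 − 768 = 432 bits.

432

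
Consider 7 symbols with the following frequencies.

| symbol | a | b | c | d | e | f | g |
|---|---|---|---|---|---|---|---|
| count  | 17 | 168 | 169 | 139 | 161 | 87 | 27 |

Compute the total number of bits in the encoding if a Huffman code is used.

1981

Merge the two smallest weights repeatedly:
a(17) + g(27) → 44
44 + f(87) → 131
131 + d(139) → 270
e(161) + b(168) → 329
c(169) + 270 → 439
329 + 439 → 768
The encoded length is the sum of every internal node's weight: 44 + 131 + 270 + 329 + 439 + 768 = 1981 bits.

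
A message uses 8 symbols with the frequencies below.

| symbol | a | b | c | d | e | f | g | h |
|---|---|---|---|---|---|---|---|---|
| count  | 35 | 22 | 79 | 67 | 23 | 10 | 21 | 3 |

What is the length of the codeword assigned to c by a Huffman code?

Repeatedly merge the two smallest:
merge h(3) and f(10): 13
merge 13 and g(21): 34
merge b(22) and e(23): 45
merge 34 and a(35): 69
merge 45 and d(67): 112
merge 69 and c(79): 148
merge 112 and 148: 260
c's leaf is at depth 2, giving a 2-bit codeword.

2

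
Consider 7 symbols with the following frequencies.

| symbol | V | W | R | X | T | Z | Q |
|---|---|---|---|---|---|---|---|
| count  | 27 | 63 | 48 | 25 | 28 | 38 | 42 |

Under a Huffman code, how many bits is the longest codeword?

Merge the two lowest-weight nodes at each step:
combine X(25), V(27) → 52
combine T(28), Z(38) → 66
combine Q(42), R(48) → 90
combine 52, W(63) → 115
combine 66, 90 → 156
combine 115, 156 → 271
The rarest symbols sit at the bottom; the longest codeword is 3 bits.

3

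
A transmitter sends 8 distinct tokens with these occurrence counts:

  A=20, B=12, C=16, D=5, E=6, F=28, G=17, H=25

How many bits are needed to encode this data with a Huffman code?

368

Merge the two smallest weights repeatedly:
combine D(5), E(6) → 11
combine 11, B(12) → 23
combine C(16), G(17) → 33
combine A(20), 23 → 43
combine H(25), F(28) → 53
combine 33, 43 → 76
combine 53, 76 → 129
The encoded length is the sum of every internal node's weight: 11 + 23 + 33 + 43 + 53 + 76 + 129 = 368 bits.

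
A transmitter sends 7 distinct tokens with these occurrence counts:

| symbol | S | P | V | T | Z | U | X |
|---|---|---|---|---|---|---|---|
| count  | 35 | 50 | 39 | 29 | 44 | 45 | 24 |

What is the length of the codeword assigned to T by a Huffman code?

Repeatedly merge the two smallest:
merge X(24) and T(29): 53
merge S(35) and V(39): 74
merge Z(44) and U(45): 89
merge P(50) and 53: 103
merge 74 and 89: 163
merge 103 and 163: 266
T sits 3 levels below the root, so its codeword is 3 bits.

3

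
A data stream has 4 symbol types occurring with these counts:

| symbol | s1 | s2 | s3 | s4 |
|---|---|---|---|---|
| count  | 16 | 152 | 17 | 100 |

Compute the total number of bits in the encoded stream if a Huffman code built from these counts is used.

Build the Huffman tree bottom-up:
merge s1(16) and s3(17): 33
merge 33 and s4(100): 133
merge 133 and s2(152): 285
Each symbol's bit-cost is frequency × depth; summing gives 451 bits (equivalently 33 + 133 + 285).

451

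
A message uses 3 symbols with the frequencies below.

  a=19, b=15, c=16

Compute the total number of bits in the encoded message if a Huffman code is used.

81

Build the Huffman tree bottom-up:
b(15) + c(16) → 31
a(19) + 31 → 50
The encoded length is the sum of every internal node's weight: 31 + 50 = 81 bits.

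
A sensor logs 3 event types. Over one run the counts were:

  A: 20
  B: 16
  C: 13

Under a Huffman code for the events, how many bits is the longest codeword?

Merge the two lowest-weight nodes at each step:
C(13) + B(16) → 29
A(20) + 29 → 49
The rarest symbols sit at the bottom; the longest codeword is 2 bits.

2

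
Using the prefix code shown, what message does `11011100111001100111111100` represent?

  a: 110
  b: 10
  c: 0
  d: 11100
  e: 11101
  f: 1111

addacfd

Read left to right; each codeword is recognised as soon as it completes (prefix code):
  110→a | 11100→d | 11100→d | 110→a | 0→c | 1111→f | 11100→d
Decoded message: addacfd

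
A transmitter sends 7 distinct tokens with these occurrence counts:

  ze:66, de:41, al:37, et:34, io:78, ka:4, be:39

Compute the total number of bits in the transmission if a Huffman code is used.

791

Merge the two smallest weights repeatedly:
merge ka(4) and et(34): 38
merge al(37) and 38: 75
merge be(39) and de(41): 80
merge ze(66) and 75: 141
merge io(78) and 80: 158
merge 141 and 158: 299
Total encoded bits = sum of merged weights = 38 + 75 + 80 + 141 + 158 + 299 = 791.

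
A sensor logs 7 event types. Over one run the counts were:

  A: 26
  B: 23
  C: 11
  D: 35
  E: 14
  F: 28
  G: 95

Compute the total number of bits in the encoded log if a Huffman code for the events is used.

579

Build the Huffman tree bottom-up:
C(11) + E(14) → 25
B(23) + 25 → 48
A(26) + F(28) → 54
D(35) + 48 → 83
54 + 83 → 137
G(95) + 137 → 232
Each symbol's bit-cost is frequency × depth; summing gives 579 bits (equivalently 25 + 48 + 54 + 83 + 137 + 232).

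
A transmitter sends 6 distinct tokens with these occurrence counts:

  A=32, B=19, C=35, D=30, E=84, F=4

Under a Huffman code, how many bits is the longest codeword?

4

Merge the two lowest-weight nodes at each step:
combine F(4), B(19) → 23
combine 23, D(30) → 53
combine A(32), C(35) → 67
combine 53, 67 → 120
combine E(84), 120 → 204
The first pair merged (F, B) ends up deepest, at depth 4.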